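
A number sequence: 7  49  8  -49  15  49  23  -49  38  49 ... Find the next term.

61

Positions 1, 3, 5, … form one subsequence and positions 2, 4, 6, … form another.
Track A = 7, 8, 15, 23, 38: each term equals the sum of the previous two.
Track B = 49, -49, 49, -49, 49: oscillating between 49 and -49.
The 11th slot belongs to track A; its 6th term is 61.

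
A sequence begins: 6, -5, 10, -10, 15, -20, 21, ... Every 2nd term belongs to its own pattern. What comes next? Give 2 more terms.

-40, 28

Odd-indexed and even-indexed terms follow separate rules.
Track A is 6, 10, 15, 21, which is triangular numbers starting at T_3.
Track B is -5, -10, -20, which is geometric with ratio 2.
Position 8 → track B, term 4 = -40.
Term 9 comes from track A (its 5th entry): 28.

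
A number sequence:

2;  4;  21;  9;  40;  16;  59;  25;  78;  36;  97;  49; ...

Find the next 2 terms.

116, 64

Positions 1, 3, 5, … form one subsequence and positions 2, 4, 6, … form another.
Track A = 2, 21, 40, 59, 78, 97: linear: a_n = -17 + 19·n.
Track B = 4, 9, 16, 25, 36, 49: the squares 2², 3², 4², ….
Position 13 → track A, term 7 = 116.
Term 14 comes from track B (its 7th entry): 64.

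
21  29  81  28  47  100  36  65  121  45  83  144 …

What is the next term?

55

Split by position mod 3 into 3 tracks.
Subsequence A: 21, 28, 36, 45 — triangular numbers n(n+1)/2 for n = 6, 7, ….
Subsequence B: 29, 47, 65, 83 — linear: a_n = 11 + 18·n.
Subsequence C: 81, 100, 121, 144 — the squares 9², 10², 11², ….
Term 13 comes from subsequence A (its 5th entry): 55.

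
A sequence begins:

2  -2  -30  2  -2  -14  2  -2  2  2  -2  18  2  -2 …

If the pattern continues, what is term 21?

The slot pattern repeats as AAB (period 3), so there are 2 interleaved tracks.
Subsequence A: 2, -2, 2, -2, 2, -2, 2, -2, 2, -2 — oscillating between 2 and -2.
Subsequence B: -30, -14, 2, 18 — linear: a_n = -46 + 16·n.
The 21st slot belongs to subsequence B; its 7th term is 66.

66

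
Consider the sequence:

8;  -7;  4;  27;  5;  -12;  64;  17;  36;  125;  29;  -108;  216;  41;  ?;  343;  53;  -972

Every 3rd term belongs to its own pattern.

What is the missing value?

324

Split by position mod 3: positions 1, 4, 7, … form one track, and each other residue class forms its own.
Stream A is 8, 27, 64, 125, 216, 343, which is perfect cubes starting at 2³.
Stream B is -7, 5, 17, 29, 41, 53, which is arithmetic, step +12.
Stream C is 4, -12, 36, -108, ?, -972, which is multiplying by -3 each time.
Filling stream C at index 5 by its rule yields 324.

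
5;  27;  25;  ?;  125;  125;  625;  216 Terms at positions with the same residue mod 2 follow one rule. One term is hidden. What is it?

Split by position mod 2 into 2 tracks.
Stream A: 5, 25, 125, 625 — powers 5^1, 5^2, 5^3, ….
Stream B: 27, ?, 125, 216 — the cubes 3³, 4³, 5³, ….
Stream B's pattern makes the blank 64.

64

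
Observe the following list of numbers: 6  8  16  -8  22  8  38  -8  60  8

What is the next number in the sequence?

Positions 1, 3, 5, … form one subsequence and positions 2, 4, 6, … form another.
Stream A = 6, 16, 22, 38, 60: Fibonacci-style (each term is the sum of the two before it).
Stream B = 8, -8, 8, -8, 8: the oscillation 8·(−1)^(n+1).
Position 11 falls in stream A as its term 6, giving 98.

98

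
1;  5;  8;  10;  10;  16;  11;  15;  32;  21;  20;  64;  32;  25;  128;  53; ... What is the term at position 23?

Taking every 3rd term gives 3 separate tracks.
Subsequence A is 1, 10, 11, 21, 32, 53, which is a Fibonacci-like recurrence a_n = a_{n-1} + a_{n-2}.
Subsequence B is 5, 10, 15, 20, 25, which is arithmetic, step +5.
Subsequence C is 8, 16, 32, 64, 128, which is successive powers of 2.
Position 23 falls in subsequence B as its term 8, giving 40.

40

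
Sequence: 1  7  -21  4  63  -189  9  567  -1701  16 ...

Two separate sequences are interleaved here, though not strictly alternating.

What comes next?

Positions follow the repeating pattern ABB; grouping by letter gives 2 tracks.
Subsequence A: 1, 4, 9, 16 — perfect squares starting at 1².
Subsequence B: 7, -21, 63, -189, 567, -1701 — geometric with ratio -3.
Position 11 → subsequence B, term 7 = 5103.

5103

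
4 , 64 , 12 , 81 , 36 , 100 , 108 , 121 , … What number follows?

Taking every 2nd term gives 2 separate tracks.
Track A is 4, 12, 36, 108, which is multiplying by 3 each time.
Track B is 64, 81, 100, 121, which is perfect squares starting at 8².
Position 9 falls in track A as its term 5, giving 324.

324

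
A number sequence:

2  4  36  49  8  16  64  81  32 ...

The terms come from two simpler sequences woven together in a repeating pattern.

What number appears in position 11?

100

The slot pattern repeats as AABB (period 4), so there are 2 interleaved tracks.
Track A = 2, 4, 8, 16, 32: powers 2^1, 2^2, 2^3, ….
Track B = 36, 49, 64, 81: perfect squares starting at 6².
Position 11 → track B, term 5 = 100.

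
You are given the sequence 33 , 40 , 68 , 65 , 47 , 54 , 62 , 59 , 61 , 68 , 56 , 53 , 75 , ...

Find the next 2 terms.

82, 50

Reading positions in blocks of 4 reveals the pattern AABB — 2 tracks woven together.
Track A: 33, 40, 47, 54, 61, 68, 75 — adding 7 each time.
Track B: 68, 65, 62, 59, 56, 53 — subtracting 3 each time.
The 14th slot belongs to track A; its 8th term is 82.
Term 15 comes from track B (its 7th entry): 50.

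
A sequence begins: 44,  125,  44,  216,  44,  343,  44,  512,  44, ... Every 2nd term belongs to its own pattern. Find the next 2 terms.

Split by position mod 2 into 2 tracks.
Track A: 44, 44, 44, 44, 44 (constant 44).
Track B: 125, 216, 343, 512 (consecutive cubes n³ from n = 5).
Position 10 falls in track B as its term 5, giving 729.
Position 11 → track A, term 6 = 44.

729, 44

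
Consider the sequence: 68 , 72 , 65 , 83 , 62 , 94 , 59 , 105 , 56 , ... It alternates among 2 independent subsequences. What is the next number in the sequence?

116

Taking every 2nd term gives 2 separate tracks.
Subsequence A: 68, 65, 62, 59, 56 — linear: a_n = 71 − 3·n.
Subsequence B: 72, 83, 94, 105 — adding 11 each time.
The 10th slot belongs to subsequence B; its 5th term is 116.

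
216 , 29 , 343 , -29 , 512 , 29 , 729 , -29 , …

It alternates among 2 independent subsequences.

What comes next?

The terms cycle through 2 interleaved subsequences.
Stream A: 216, 343, 512, 729 (perfect cubes starting at 6³).
Stream B: 29, -29, 29, -29 (the oscillation 29·(−1)^(n+1)).
Position 9 → stream A, term 5 = 1000.

1000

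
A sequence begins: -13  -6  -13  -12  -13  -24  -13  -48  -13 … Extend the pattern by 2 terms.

Positions 1, 3, 5, … form one subsequence and positions 2, 4, 6, … form another.
Stream A = -13, -13, -13, -13, -13: constant -13.
Stream B = -6, -12, -24, -48: geometric with ratio 2.
The 10th slot belongs to stream B; its 5th term is -96.
The 11th slot belongs to stream A; its 6th term is -13.

-96, -13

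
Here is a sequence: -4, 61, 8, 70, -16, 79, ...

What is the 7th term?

Positions 1, 3, 5, … form one subsequence and positions 2, 4, 6, … form another.
Stream A: -4, 8, -16 (geometric with ratio -2).
Stream B: 61, 70, 79 (adding 9 each time).
Position 7 → stream A, term 4 = 32.

32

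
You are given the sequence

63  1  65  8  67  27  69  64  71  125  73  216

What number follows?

Odd-indexed and even-indexed terms follow separate rules.
Stream A is 63, 65, 67, 69, 71, 73, which is linear: a_n = 61 + 2·n.
Stream B is 1, 8, 27, 64, 125, 216, which is perfect cubes starting at 1³.
Position 13 → stream A, term 7 = 75.

75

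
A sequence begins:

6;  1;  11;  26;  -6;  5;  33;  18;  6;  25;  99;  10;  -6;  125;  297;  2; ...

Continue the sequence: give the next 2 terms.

6, 625

Split by position mod 4 into 4 tracks.
Track A: 6, -6, 6, -6. Alternating ±6.
Track B: 1, 5, 25, 125. Powers of 5.
Track C: 11, 33, 99, 297. Geometric with ratio 3.
Track D: 26, 18, 10, 2. Linear: a_n = 34 − 8·n.
The 17th slot belongs to track A; its 5th term is 6.
The 18th slot belongs to track B; its 5th term is 625.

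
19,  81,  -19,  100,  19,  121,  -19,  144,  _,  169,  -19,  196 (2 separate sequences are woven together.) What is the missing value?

Split by position mod 2 into 2 tracks.
Subsequence A = 19, -19, 19, -19, ?, -19: alternating ±19.
Subsequence B = 81, 100, 121, 144, 169, 196: the squares 9², 10², 11², ….
Subsequence A's pattern makes the blank 19.

19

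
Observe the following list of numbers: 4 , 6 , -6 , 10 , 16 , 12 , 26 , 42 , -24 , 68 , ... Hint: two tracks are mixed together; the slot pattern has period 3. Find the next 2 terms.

110, 48

Positions follow the repeating pattern AAB; grouping by letter gives 2 tracks.
Stream A: 4, 6, 10, 16, 26, 42, 68 (a Fibonacci-like recurrence a_n = a_{n-1} + a_{n-2}).
Stream B: -6, 12, -24 (a geometric progression (common ratio -2)).
Position 11 falls in stream A as its term 8, giving 110.
The 12th slot belongs to stream B; its 4th term is 48.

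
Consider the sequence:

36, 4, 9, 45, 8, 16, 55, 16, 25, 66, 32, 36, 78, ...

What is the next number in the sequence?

The terms cycle through 3 interleaved subsequences.
Stream A is 36, 45, 55, 66, 78, which is triangular numbers n(n+1)/2 for n = 8, 9, ….
Stream B is 4, 8, 16, 32, which is geometric with ratio 2.
Stream C is 9, 16, 25, 36, which is perfect squares starting at 3².
The 14th slot belongs to stream B; its 5th term is 64.

64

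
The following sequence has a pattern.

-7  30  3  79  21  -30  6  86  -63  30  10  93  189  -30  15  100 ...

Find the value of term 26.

30

Split by position mod 4 into 4 tracks.
Track A = -7, 21, -63, 189: a geometric progression (common ratio -3).
Track B = 30, -30, 30, -30: oscillating between 30 and -30.
Track C = 3, 6, 10, 15: triangular numbers starting at T_2.
Track D = 79, 86, 93, 100: adding 7 each time.
Position 26 falls in track B as its term 7, giving 30.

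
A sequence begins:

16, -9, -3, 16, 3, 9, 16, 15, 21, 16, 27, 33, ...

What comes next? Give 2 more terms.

16, 39

Positions follow the repeating pattern ABB; grouping by letter gives 2 tracks.
Subsequence A is 16, 16, 16, 16, which is always 16.
Subsequence B is -9, -3, 3, 9, 15, 21, 27, 33, which is adding 6 each time.
Position 13 falls in subsequence A as its term 5, giving 16.
Position 14 falls in subsequence B as its term 9, giving 39.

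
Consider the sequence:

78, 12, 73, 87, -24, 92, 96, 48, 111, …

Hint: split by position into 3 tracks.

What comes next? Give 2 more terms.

105, -96

The terms cycle through 3 interleaved subsequences.
Track A: 78, 87, 96 — arithmetic, step +9.
Track B: 12, -24, 48 — multiplying by -2 each time.
Track C: 73, 92, 111 — arithmetic, step +19.
Position 10 → track A, term 4 = 105.
Term 11 comes from track B (its 4th entry): -96.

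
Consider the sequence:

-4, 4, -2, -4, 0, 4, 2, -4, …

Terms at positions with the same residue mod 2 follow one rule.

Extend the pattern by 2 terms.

4, 4

Taking every 2nd term gives 2 separate tracks.
Subsequence A = -4, -2, 0, 2: linear: a_n = -6 + 2·n.
Subsequence B = 4, -4, 4, -4: alternating ±4.
The 9th slot belongs to subsequence A; its 5th term is 4.
Position 10 falls in subsequence B as its term 5, giving 4.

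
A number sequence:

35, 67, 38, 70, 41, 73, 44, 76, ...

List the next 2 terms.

47, 79

Taking every 2nd term gives 2 separate tracks.
Stream A is 35, 38, 41, 44, which is arithmetic with common difference +3.
Stream B is 67, 70, 73, 76, which is arithmetic with common difference +3.
The 9th slot belongs to stream A; its 5th term is 47.
Position 10 → stream B, term 5 = 79.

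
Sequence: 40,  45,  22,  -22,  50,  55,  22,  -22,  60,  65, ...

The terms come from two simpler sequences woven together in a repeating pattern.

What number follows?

Reading positions in blocks of 4 reveals the pattern AABB — 2 tracks woven together.
Track A: 40, 45, 50, 55, 60, 65 — arithmetic with common difference +5.
Track B: 22, -22, 22, -22 — the oscillation 22·(−1)^(n+1).
Term 11 comes from track B (its 5th entry): 22.

22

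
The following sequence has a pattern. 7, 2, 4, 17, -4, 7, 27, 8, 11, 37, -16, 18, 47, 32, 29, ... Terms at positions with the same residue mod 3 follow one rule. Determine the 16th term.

Read the sequence 3 terms at a time; column i is its own pattern.
Subsequence A = 7, 17, 27, 37, 47: arithmetic with common difference +10.
Subsequence B = 2, -4, 8, -16, 32: a geometric progression (common ratio -2).
Subsequence C = 4, 7, 11, 18, 29: each term equals the sum of the previous two.
Position 16 → subsequence A, term 6 = 57.

57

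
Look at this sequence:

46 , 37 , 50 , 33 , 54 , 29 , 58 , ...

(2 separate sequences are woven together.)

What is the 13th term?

70

Positions 1, 3, 5, … form one subsequence and positions 2, 4, 6, … form another.
Track A = 46, 50, 54, 58: linear: a_n = 42 + 4·n.
Track B = 37, 33, 29: arithmetic, step −4.
Position 13 → track A, term 7 = 70.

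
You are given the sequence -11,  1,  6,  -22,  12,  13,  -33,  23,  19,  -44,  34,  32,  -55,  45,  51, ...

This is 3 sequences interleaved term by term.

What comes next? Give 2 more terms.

Split by position mod 3 into 3 tracks.
Track A: -11, -22, -33, -44, -55 — arithmetic with common difference −11.
Track B: 1, 12, 23, 34, 45 — arithmetic, step +11.
Track C: 6, 13, 19, 32, 51 — each term equals the sum of the previous two.
Position 16 falls in track A as its term 6, giving -66.
Position 17 falls in track B as its term 6, giving 56.

-66, 56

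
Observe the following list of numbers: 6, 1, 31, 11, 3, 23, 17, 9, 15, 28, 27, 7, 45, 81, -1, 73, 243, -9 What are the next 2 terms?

The terms cycle through 3 interleaved subsequences.
Track A: 6, 11, 17, 28, 45, 73. Each term equals the sum of the previous two.
Track B: 1, 3, 9, 27, 81, 243. Powers 3^0, 3^1, 3^2, ….
Track C: 31, 23, 15, 7, -1, -9. Arithmetic, step −8.
Position 19 falls in track A as its term 7, giving 118.
The 20th slot belongs to track B; its 7th term is 729.

118, 729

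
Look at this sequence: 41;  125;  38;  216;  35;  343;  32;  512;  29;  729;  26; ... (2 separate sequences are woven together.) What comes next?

1000

Split by position mod 2 into 2 tracks.
Stream A is 41, 38, 35, 32, 29, 26, which is arithmetic, step −3.
Stream B is 125, 216, 343, 512, 729, which is perfect cubes starting at 5³.
Position 12 → stream B, term 6 = 1000.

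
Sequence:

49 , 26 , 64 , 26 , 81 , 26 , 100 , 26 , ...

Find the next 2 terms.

Odd-indexed and even-indexed terms follow separate rules.
Subsequence A is 49, 64, 81, 100, which is the squares 7², 8², 9², ….
Subsequence B is 26, 26, 26, 26, which is constant 26.
Position 9 falls in subsequence A as its term 5, giving 121.
Position 10 falls in subsequence B as its term 5, giving 26.

121, 26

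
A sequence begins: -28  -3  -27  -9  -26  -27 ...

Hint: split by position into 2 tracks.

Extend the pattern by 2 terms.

Positions 1, 3, 5, … form one subsequence and positions 2, 4, 6, … form another.
Track A: -28, -27, -26 — linear: a_n = -29 + n.
Track B: -3, -9, -27 — multiplying by 3 each time.
The 7th slot belongs to track A; its 4th term is -25.
The 8th slot belongs to track B; its 4th term is -81.

-25, -81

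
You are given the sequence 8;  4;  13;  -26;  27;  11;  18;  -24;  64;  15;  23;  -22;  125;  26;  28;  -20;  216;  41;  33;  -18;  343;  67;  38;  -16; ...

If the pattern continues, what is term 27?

43

Split by position mod 4: positions 1, 5, 9, … form one track, and each other residue class forms its own.
Subsequence A = 8, 27, 64, 125, 216, 343: the cubes 2³, 3³, 4³, ….
Subsequence B = 4, 11, 15, 26, 41, 67: Fibonacci-style (each term is the sum of the two before it).
Subsequence C = 13, 18, 23, 28, 33, 38: adding 5 each time.
Subsequence D = -26, -24, -22, -20, -18, -16: arithmetic with common difference +2.
Position 27 falls in subsequence C as its term 7, giving 43.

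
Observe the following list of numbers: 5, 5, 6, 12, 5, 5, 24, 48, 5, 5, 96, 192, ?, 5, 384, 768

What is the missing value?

Reading positions in blocks of 4 reveals the pattern AABB — 2 tracks woven together.
Stream A: 5, 5, 5, 5, 5, 5, ?, 5 — constant 5.
Stream B: 6, 12, 24, 48, 96, 192, 384, 768 — geometric, ×2 each step.
So the missing entry in stream A is 5.

5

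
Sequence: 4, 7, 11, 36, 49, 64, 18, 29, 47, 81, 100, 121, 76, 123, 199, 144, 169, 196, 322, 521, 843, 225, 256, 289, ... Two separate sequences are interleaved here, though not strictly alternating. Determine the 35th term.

Reading positions in blocks of 6 reveals the pattern AAABBB — 2 tracks woven together.
Subsequence A: 4, 7, 11, 18, 29, 47, 76, 123, 199, 322, 521, 843. Each term equals the sum of the previous two.
Subsequence B: 36, 49, 64, 81, 100, 121, 144, 169, 196, 225, 256, 289. Consecutive squares n² from n = 6.
Position 35 → subsequence B, term 17 = 484.

484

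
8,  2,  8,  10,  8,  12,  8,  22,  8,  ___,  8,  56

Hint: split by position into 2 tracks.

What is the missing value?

Split by position mod 2 into 2 tracks.
Stream A is 8, 8, 8, 8, 8, 8, which is the constant sequence 8.
Stream B is 2, 10, 12, 22, ?, 56, which is a Fibonacci-like recurrence a_n = a_{n-1} + a_{n-2}.
So the missing entry in stream B is 34.

34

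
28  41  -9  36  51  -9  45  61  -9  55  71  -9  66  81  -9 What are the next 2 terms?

78, 91

Split by position mod 3: positions 1, 4, 7, … form one track, and each other residue class forms its own.
Track A: 28, 36, 45, 55, 66. Triangular numbers n(n+1)/2 for n = 7, 8, ….
Track B: 41, 51, 61, 71, 81. Adding 10 each time.
Track C: -9, -9, -9, -9, -9. Always -9.
Term 16 comes from track A (its 6th entry): 78.
Term 17 comes from track B (its 6th entry): 91.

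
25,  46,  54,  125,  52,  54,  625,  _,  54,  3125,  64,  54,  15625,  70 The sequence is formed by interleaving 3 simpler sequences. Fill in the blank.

58

Split by position mod 3 into 3 tracks.
Subsequence A: 25, 125, 625, 3125, 15625 — successive powers of 5.
Subsequence B: 46, 52, ?, 64, 70 — arithmetic, step +6.
Subsequence C: 54, 54, 54, 54 — constant 54.
The gap is subsequence B's term 3; the rule gives 58.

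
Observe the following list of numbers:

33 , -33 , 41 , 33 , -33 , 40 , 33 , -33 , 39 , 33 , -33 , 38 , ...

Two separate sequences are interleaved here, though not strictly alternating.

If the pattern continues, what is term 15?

The slot pattern repeats as AAB (period 3), so there are 2 interleaved tracks.
Subsequence A: 33, -33, 33, -33, 33, -33, 33, -33 — the oscillation 33·(−1)^(n+1).
Subsequence B: 41, 40, 39, 38 — arithmetic with common difference −1.
The 15th slot belongs to subsequence B; its 5th term is 37.

37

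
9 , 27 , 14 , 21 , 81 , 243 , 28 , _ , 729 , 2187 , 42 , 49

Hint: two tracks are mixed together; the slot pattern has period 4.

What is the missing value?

Positions follow the repeating pattern AABB; grouping by letter gives 2 tracks.
Stream A: 9, 27, 81, 243, 729, 2187 — powers 3^2, 3^3, 3^4, ….
Stream B: 14, 21, 28, ?, 42, 49 — arithmetic, step +7.
So the missing entry in stream B is 35.

35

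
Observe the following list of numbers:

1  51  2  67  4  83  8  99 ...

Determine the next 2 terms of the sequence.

16, 115

The terms cycle through 2 interleaved subsequences.
Track A: 1, 2, 4, 8. Powers 2^0, 2^1, 2^2, ….
Track B: 51, 67, 83, 99. Arithmetic, step +16.
The 9th slot belongs to track A; its 5th term is 16.
Position 10 → track B, term 5 = 115.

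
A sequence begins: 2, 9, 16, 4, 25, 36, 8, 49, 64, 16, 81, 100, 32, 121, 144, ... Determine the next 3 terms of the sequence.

Positions follow the repeating pattern ABB; grouping by letter gives 2 tracks.
Track A is 2, 4, 8, 16, 32, which is powers of 2.
Track B is 9, 16, 25, 36, 49, 64, 81, 100, 121, 144, which is the squares 3², 4², 5², ….
Position 16 → track A, term 6 = 64.
Position 17 falls in track B as its term 11, giving 169.
Position 18 falls in track B as its term 12, giving 196.

64, 169, 196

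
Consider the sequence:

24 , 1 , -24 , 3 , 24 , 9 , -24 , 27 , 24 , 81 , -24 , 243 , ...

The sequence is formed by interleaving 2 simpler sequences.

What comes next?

24

Odd-indexed and even-indexed terms follow separate rules.
Track A is 24, -24, 24, -24, 24, -24, which is alternating ±24.
Track B is 1, 3, 9, 27, 81, 243, which is successive powers of 3.
The 13th slot belongs to track A; its 7th term is 24.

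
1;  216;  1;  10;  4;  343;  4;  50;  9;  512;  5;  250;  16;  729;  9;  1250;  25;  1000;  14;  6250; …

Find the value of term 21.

36

Read the sequence 4 terms at a time; column i is its own pattern.
Track A: 1, 4, 9, 16, 25 — the squares 1², 2², 3², ….
Track B: 216, 343, 512, 729, 1000 — consecutive cubes n³ from n = 6.
Track C: 1, 4, 5, 9, 14 — each term equals the sum of the previous two.
Track D: 10, 50, 250, 1250, 6250 — geometric, ×5 each step.
Position 21 → track A, term 6 = 36.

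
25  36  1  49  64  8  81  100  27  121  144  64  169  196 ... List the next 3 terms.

Reading positions in blocks of 3 reveals the pattern AAB — 2 tracks woven together.
Track A: 25, 36, 49, 64, 81, 100, 121, 144, 169, 196 — the squares 5², 6², 7², ….
Track B: 1, 8, 27, 64 — perfect cubes starting at 1³.
Position 15 falls in track B as its term 5, giving 125.
Position 16 falls in track A as its term 11, giving 225.
The 17th slot belongs to track A; its 12th term is 256.

125, 225, 256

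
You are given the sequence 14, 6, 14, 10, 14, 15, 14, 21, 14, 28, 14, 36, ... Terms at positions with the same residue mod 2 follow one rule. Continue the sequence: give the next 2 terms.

14, 45

Taking every 2nd term gives 2 separate tracks.
Stream A = 14, 14, 14, 14, 14, 14: always 14.
Stream B = 6, 10, 15, 21, 28, 36: the triangular numbers T_3, T_4, ….
Term 13 comes from stream A (its 7th entry): 14.
Position 14 → stream B, term 7 = 45.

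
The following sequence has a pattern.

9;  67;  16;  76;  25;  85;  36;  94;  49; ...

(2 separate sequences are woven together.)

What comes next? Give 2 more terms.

103, 64

The terms cycle through 2 interleaved subsequences.
Track A: 9, 16, 25, 36, 49 (consecutive squares n² from n = 3).
Track B: 67, 76, 85, 94 (arithmetic with common difference +9).
Term 10 comes from track B (its 5th entry): 103.
Position 11 → track A, term 6 = 64.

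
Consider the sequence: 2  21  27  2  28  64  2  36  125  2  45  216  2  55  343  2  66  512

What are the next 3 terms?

Split by position mod 3 into 3 tracks.
Subsequence A: 2, 2, 2, 2, 2, 2 — always 2.
Subsequence B: 21, 28, 36, 45, 55, 66 — triangular numbers starting at T_6.
Subsequence C: 27, 64, 125, 216, 343, 512 — the cubes 3³, 4³, 5³, ….
Term 19 comes from subsequence A (its 7th entry): 2.
Position 20 → subsequence B, term 7 = 78.
Position 21 falls in subsequence C as its term 7, giving 729.

2, 78, 729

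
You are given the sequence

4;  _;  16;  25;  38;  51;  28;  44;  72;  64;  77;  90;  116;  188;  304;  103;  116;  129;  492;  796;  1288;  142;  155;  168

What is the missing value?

Positions follow the repeating pattern AAABBB; grouping by letter gives 2 tracks.
Stream A: 4, ?, 16, 28, 44, 72, 116, 188, 304, 492, 796, 1288 (a Fibonacci-like recurrence a_n = a_{n-1} + a_{n-2}).
Stream B: 25, 38, 51, 64, 77, 90, 103, 116, 129, 142, 155, 168 (adding 13 each time).
Stream A's pattern makes the blank 12.

12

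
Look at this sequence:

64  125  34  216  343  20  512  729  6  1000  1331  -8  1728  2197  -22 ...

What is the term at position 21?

Positions follow the repeating pattern AAB; grouping by letter gives 2 tracks.
Track A: 64, 125, 216, 343, 512, 729, 1000, 1331, 1728, 2197. The cubes 4³, 5³, 6³, ….
Track B: 34, 20, 6, -8, -22. Arithmetic with common difference −14.
Term 21 comes from track B (its 7th entry): -50.

-50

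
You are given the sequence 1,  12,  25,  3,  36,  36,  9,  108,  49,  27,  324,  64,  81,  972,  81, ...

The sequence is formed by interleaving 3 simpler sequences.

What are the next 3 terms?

243, 2916, 100

Split by position mod 3 into 3 tracks.
Subsequence A is 1, 3, 9, 27, 81, which is powers 3^0, 3^1, 3^2, ….
Subsequence B is 12, 36, 108, 324, 972, which is multiplying by 3 each time.
Subsequence C is 25, 36, 49, 64, 81, which is the squares 5², 6², 7², ….
The 16th slot belongs to subsequence A; its 6th term is 243.
Position 17 → subsequence B, term 6 = 2916.
Position 18 falls in subsequence C as its term 6, giving 100.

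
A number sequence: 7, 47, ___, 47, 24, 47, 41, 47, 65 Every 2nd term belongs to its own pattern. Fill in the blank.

17

Odd-indexed and even-indexed terms follow separate rules.
Subsequence A: 7, ?, 24, 41, 65. Fibonacci-style (each term is the sum of the two before it).
Subsequence B: 47, 47, 47, 47. Constant 47.
So the missing entry in subsequence A is 17.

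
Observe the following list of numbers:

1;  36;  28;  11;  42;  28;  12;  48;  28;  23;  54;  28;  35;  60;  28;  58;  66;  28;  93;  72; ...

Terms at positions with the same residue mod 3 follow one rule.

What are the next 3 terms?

28, 151, 78

The terms cycle through 3 interleaved subsequences.
Track A: 1, 11, 12, 23, 35, 58, 93 (each term equals the sum of the previous two).
Track B: 36, 42, 48, 54, 60, 66, 72 (arithmetic with common difference +6).
Track C: 28, 28, 28, 28, 28, 28 (constant 28).
Position 21 → track C, term 7 = 28.
Position 22 falls in track A as its term 8, giving 151.
Position 23 → track B, term 8 = 78.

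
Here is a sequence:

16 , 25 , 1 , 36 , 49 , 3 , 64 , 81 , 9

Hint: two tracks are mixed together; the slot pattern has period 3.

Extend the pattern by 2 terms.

100, 121

Positions follow the repeating pattern AAB; grouping by letter gives 2 tracks.
Track A: 16, 25, 36, 49, 64, 81. Consecutive squares n² from n = 4.
Track B: 1, 3, 9. Powers 3^0, 3^1, 3^2, ….
Position 10 falls in track A as its term 7, giving 100.
Term 11 comes from track A (its 8th entry): 121.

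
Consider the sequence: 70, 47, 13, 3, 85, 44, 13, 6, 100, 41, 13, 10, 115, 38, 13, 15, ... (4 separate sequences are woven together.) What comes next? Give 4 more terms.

130, 35, 13, 21

Taking every 4th term gives 4 separate tracks.
Track A is 70, 85, 100, 115, which is adding 15 each time.
Track B is 47, 44, 41, 38, which is linear: a_n = 50 − 3·n.
Track C is 13, 13, 13, 13, which is always 13.
Track D is 3, 6, 10, 15, which is triangular numbers starting at T_2.
Term 17 comes from track A (its 5th entry): 130.
Term 18 comes from track B (its 5th entry): 35.
The 19th slot belongs to track C; its 5th term is 13.
Term 20 comes from track D (its 5th entry): 21.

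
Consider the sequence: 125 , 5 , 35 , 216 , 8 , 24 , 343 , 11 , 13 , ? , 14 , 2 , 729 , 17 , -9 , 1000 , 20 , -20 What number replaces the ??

512

Split by position mod 3 into 3 tracks.
Track A: 125, 216, 343, ?, 729, 1000. Consecutive cubes n³ from n = 5.
Track B: 5, 8, 11, 14, 17, 20. Linear: a_n = 2 + 3·n.
Track C: 35, 24, 13, 2, -9, -20. Linear: a_n = 46 − 11·n.
The gap is track A's term 4; the rule gives 512.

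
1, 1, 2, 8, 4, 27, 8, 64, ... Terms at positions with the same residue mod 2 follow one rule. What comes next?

The terms cycle through 2 interleaved subsequences.
Stream A: 1, 2, 4, 8 (powers 2^0, 2^1, 2^2, …).
Stream B: 1, 8, 27, 64 (the cubes 1³, 2³, 3³, …).
Position 9 → stream A, term 5 = 16.

16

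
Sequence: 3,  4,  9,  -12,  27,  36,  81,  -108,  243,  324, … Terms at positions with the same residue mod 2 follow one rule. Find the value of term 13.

2187

Positions 1, 3, 5, … form one subsequence and positions 2, 4, 6, … form another.
Track A is 3, 9, 27, 81, 243, which is powers 3^1, 3^2, 3^3, ….
Track B is 4, -12, 36, -108, 324, which is a geometric progression (common ratio -3).
Position 13 falls in track A as its term 7, giving 2187.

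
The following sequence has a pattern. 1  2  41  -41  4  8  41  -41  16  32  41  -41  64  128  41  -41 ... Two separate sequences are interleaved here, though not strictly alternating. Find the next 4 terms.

256, 512, 41, -41

The slot pattern repeats as AABB (period 4), so there are 2 interleaved tracks.
Track A = 1, 2, 4, 8, 16, 32, 64, 128: powers 2^0, 2^1, 2^2, ….
Track B = 41, -41, 41, -41, 41, -41, 41, -41: alternating ±41.
Position 17 → track A, term 9 = 256.
Position 18 → track A, term 10 = 512.
Term 19 comes from track B (its 9th entry): 41.
The 20th slot belongs to track B; its 10th term is -41.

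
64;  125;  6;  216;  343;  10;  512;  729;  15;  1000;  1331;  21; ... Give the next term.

1728

The slot pattern repeats as AAB (period 3), so there are 2 interleaved tracks.
Subsequence A: 64, 125, 216, 343, 512, 729, 1000, 1331. Consecutive cubes n³ from n = 4.
Subsequence B: 6, 10, 15, 21. Triangular numbers starting at T_3.
The 13th slot belongs to subsequence A; its 9th term is 1728.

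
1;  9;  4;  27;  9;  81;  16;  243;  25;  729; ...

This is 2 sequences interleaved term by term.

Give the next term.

36

Split by position mod 2 into 2 tracks.
Track A = 1, 4, 9, 16, 25: the squares 1², 2², 3², ….
Track B = 9, 27, 81, 243, 729: successive powers of 3.
The 11th slot belongs to track A; its 6th term is 36.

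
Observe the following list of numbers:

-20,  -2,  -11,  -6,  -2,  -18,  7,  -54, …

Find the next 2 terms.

Positions 1, 3, 5, … form one subsequence and positions 2, 4, 6, … form another.
Track A: -20, -11, -2, 7. Arithmetic with common difference +9.
Track B: -2, -6, -18, -54. Multiplying by 3 each time.
Position 9 falls in track A as its term 5, giving 16.
Term 10 comes from track B (its 5th entry): -162.

16, -162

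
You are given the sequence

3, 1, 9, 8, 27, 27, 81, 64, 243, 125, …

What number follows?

729

Odd-indexed and even-indexed terms follow separate rules.
Stream A: 3, 9, 27, 81, 243 (powers of 3).
Stream B: 1, 8, 27, 64, 125 (the cubes 1³, 2³, 3³, …).
Position 11 → stream A, term 6 = 729.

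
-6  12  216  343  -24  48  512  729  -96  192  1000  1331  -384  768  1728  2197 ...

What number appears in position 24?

4913

Reading positions in blocks of 4 reveals the pattern AABB — 2 tracks woven together.
Track A: -6, 12, -24, 48, -96, 192, -384, 768 — a geometric progression (common ratio -2).
Track B: 216, 343, 512, 729, 1000, 1331, 1728, 2197 — consecutive cubes n³ from n = 6.
Position 24 falls in track B as its term 12, giving 4913.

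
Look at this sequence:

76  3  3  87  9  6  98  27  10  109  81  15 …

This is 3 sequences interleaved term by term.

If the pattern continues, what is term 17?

729

The terms cycle through 3 interleaved subsequences.
Stream A is 76, 87, 98, 109, which is linear: a_n = 65 + 11·n.
Stream B is 3, 9, 27, 81, which is powers of 3.
Stream C is 3, 6, 10, 15, which is triangular numbers n(n+1)/2 for n = 2, 3, ….
Position 17 → stream B, term 6 = 729.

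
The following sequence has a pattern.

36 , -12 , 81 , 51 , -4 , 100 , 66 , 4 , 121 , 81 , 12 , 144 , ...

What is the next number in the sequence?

96

Split by position mod 3 into 3 tracks.
Stream A = 36, 51, 66, 81: arithmetic, step +15.
Stream B = -12, -4, 4, 12: adding 8 each time.
Stream C = 81, 100, 121, 144: the squares 9², 10², 11², ….
Position 13 → stream A, term 5 = 96.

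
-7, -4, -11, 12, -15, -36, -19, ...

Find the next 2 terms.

108, -23

Taking every 2nd term gives 2 separate tracks.
Stream A: -7, -11, -15, -19 (linear: a_n = -3 − 4·n).
Stream B: -4, 12, -36 (geometric with ratio -3).
Position 8 falls in stream B as its term 4, giving 108.
Position 9 → stream A, term 5 = -23.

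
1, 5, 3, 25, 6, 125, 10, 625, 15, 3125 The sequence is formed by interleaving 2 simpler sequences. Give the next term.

21

Split by position mod 2 into 2 tracks.
Subsequence A is 1, 3, 6, 10, 15, which is triangular numbers n(n+1)/2 for n = 1, 2, ….
Subsequence B is 5, 25, 125, 625, 3125, which is powers of 5.
Position 11 → subsequence A, term 6 = 21.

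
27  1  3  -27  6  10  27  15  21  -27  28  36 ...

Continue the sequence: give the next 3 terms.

Reading positions in blocks of 3 reveals the pattern ABB — 2 tracks woven together.
Subsequence A = 27, -27, 27, -27: alternating ±27.
Subsequence B = 1, 3, 6, 10, 15, 21, 28, 36: the triangular numbers T_1, T_2, ….
Position 13 falls in subsequence A as its term 5, giving 27.
Term 14 comes from subsequence B (its 9th entry): 45.
Position 15 falls in subsequence B as its term 10, giving 55.

27, 45, 55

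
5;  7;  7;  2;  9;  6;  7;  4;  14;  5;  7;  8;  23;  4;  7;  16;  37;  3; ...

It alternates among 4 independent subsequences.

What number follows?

Split by position mod 4: positions 1, 5, 9, … form one track, and each other residue class forms its own.
Track A = 5, 9, 14, 23, 37: a Fibonacci-like recurrence a_n = a_{n-1} + a_{n-2}.
Track B = 7, 6, 5, 4, 3: arithmetic with common difference −1.
Track C = 7, 7, 7, 7: the constant sequence 7.
Track D = 2, 4, 8, 16: powers 2^1, 2^2, 2^3, ….
The 19th slot belongs to track C; its 5th term is 7.

7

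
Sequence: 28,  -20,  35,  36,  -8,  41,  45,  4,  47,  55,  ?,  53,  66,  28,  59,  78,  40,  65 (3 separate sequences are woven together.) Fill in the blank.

Taking every 3rd term gives 3 separate tracks.
Stream A: 28, 36, 45, 55, 66, 78. Triangular numbers n(n+1)/2 for n = 7, 8, ….
Stream B: -20, -8, 4, ?, 28, 40. Arithmetic with common difference +12.
Stream C: 35, 41, 47, 53, 59, 65. Arithmetic, step +6.
Stream B's pattern makes the blank 16.

16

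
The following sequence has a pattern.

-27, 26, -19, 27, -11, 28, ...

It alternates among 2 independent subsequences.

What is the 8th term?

Split by position mod 2 into 2 tracks.
Stream A: -27, -19, -11 (adding 8 each time).
Stream B: 26, 27, 28 (arithmetic with common difference +1).
Position 8 falls in stream B as its term 4, giving 29.

29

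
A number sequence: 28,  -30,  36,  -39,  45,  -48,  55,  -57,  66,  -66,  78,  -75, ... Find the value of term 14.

-84

Taking every 2nd term gives 2 separate tracks.
Track A: 28, 36, 45, 55, 66, 78 (triangular numbers n(n+1)/2 for n = 7, 8, …).
Track B: -30, -39, -48, -57, -66, -75 (arithmetic with common difference −9).
Position 14 → track B, term 7 = -84.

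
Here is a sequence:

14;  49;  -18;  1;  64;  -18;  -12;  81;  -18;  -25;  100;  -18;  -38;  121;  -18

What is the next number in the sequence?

-51

Split by position mod 3: positions 1, 4, 7, … form one track, and each other residue class forms its own.
Subsequence A: 14, 1, -12, -25, -38. Subtracting 13 each time.
Subsequence B: 49, 64, 81, 100, 121. Perfect squares starting at 7².
Subsequence C: -18, -18, -18, -18, -18. Always -18.
Position 16 falls in subsequence A as its term 6, giving -51.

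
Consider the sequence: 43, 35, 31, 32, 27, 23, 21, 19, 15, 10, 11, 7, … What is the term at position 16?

The slot pattern repeats as ABB (period 3), so there are 2 interleaved tracks.
Track A: 43, 32, 21, 10. Arithmetic, step −11.
Track B: 35, 31, 27, 23, 19, 15, 11, 7. Arithmetic, step −4.
Position 16 → track A, term 6 = -12.

-12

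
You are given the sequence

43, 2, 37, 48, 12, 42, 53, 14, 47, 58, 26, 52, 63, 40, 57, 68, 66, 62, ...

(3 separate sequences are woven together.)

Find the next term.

73

The terms cycle through 3 interleaved subsequences.
Subsequence A: 43, 48, 53, 58, 63, 68 — linear: a_n = 38 + 5·n.
Subsequence B: 2, 12, 14, 26, 40, 66 — Fibonacci-style (each term is the sum of the two before it).
Subsequence C: 37, 42, 47, 52, 57, 62 — linear: a_n = 32 + 5·n.
The 19th slot belongs to subsequence A; its 7th term is 73.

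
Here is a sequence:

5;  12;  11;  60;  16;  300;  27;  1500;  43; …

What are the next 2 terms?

Positions 1, 3, 5, … form one subsequence and positions 2, 4, 6, … form another.
Track A = 5, 11, 16, 27, 43: a Fibonacci-like recurrence a_n = a_{n-1} + a_{n-2}.
Track B = 12, 60, 300, 1500: multiplying by 5 each time.
Position 10 → track B, term 5 = 7500.
Term 11 comes from track A (its 6th entry): 70.

7500, 70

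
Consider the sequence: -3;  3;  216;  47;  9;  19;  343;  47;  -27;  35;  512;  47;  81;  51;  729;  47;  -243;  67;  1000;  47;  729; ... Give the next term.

Split by position mod 4: positions 1, 5, 9, … form one track, and each other residue class forms its own.
Track A is -3, 9, -27, 81, -243, 729, which is a geometric progression (common ratio -3).
Track B is 3, 19, 35, 51, 67, which is arithmetic, step +16.
Track C is 216, 343, 512, 729, 1000, which is perfect cubes starting at 6³.
Track D is 47, 47, 47, 47, 47, which is the constant sequence 47.
Position 22 falls in track B as its term 6, giving 83.

83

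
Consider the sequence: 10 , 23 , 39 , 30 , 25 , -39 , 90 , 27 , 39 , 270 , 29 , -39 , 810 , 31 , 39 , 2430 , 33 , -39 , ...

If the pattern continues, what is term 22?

21870

Split by position mod 3 into 3 tracks.
Subsequence A: 10, 30, 90, 270, 810, 2430 — a geometric progression (common ratio 3).
Subsequence B: 23, 25, 27, 29, 31, 33 — arithmetic with common difference +2.
Subsequence C: 39, -39, 39, -39, 39, -39 — the oscillation 39·(−1)^(n+1).
Position 22 → subsequence A, term 8 = 21870.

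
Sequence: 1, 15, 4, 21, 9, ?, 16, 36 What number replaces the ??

Odd-indexed and even-indexed terms follow separate rules.
Track A: 1, 4, 9, 16. Consecutive squares n² from n = 1.
Track B: 15, 21, ?, 36. Triangular numbers starting at T_5.
The gap is track B's term 3; the rule gives 28.

28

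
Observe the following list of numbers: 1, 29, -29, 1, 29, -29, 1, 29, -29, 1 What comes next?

29

The slot pattern repeats as ABB (period 3), so there are 2 interleaved tracks.
Track A: 1, 1, 1, 1 (constant 1).
Track B: 29, -29, 29, -29, 29, -29 (the oscillation 29·(−1)^(n+1)).
Position 11 falls in track B as its term 7, giving 29.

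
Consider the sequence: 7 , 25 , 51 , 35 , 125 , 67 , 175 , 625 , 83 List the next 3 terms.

875, 3125, 99

Split by position mod 3 into 3 tracks.
Stream A: 7, 35, 175 (geometric, ×5 each step).
Stream B: 25, 125, 625 (successive powers of 5).
Stream C: 51, 67, 83 (adding 16 each time).
Term 10 comes from stream A (its 4th entry): 875.
The 11th slot belongs to stream B; its 4th term is 3125.
Position 12 falls in stream C as its term 4, giving 99.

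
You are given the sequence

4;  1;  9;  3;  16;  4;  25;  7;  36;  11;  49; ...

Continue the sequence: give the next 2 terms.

Split by position mod 2 into 2 tracks.
Subsequence A: 4, 9, 16, 25, 36, 49 — perfect squares starting at 2².
Subsequence B: 1, 3, 4, 7, 11 — a Fibonacci-like recurrence a_n = a_{n-1} + a_{n-2}.
Position 12 falls in subsequence B as its term 6, giving 18.
Position 13 falls in subsequence A as its term 7, giving 64.

18, 64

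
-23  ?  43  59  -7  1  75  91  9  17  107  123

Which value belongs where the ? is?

-15

Reading positions in blocks of 4 reveals the pattern AABB — 2 tracks woven together.
Track A: -23, ?, -7, 1, 9, 17 (arithmetic, step +8).
Track B: 43, 59, 75, 91, 107, 123 (linear: a_n = 27 + 16·n).
Track A's pattern makes the blank -15.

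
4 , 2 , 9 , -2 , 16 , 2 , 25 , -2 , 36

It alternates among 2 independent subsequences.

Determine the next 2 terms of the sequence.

2, 49

The terms cycle through 2 interleaved subsequences.
Subsequence A = 4, 9, 16, 25, 36: consecutive squares n² from n = 2.
Subsequence B = 2, -2, 2, -2: alternating ±2.
Term 10 comes from subsequence B (its 5th entry): 2.
Term 11 comes from subsequence A (its 6th entry): 49.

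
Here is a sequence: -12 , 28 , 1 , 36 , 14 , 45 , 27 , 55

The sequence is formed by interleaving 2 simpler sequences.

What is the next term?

The terms cycle through 2 interleaved subsequences.
Track A is -12, 1, 14, 27, which is adding 13 each time.
Track B is 28, 36, 45, 55, which is triangular numbers starting at T_7.
The 9th slot belongs to track A; its 5th term is 40.

40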